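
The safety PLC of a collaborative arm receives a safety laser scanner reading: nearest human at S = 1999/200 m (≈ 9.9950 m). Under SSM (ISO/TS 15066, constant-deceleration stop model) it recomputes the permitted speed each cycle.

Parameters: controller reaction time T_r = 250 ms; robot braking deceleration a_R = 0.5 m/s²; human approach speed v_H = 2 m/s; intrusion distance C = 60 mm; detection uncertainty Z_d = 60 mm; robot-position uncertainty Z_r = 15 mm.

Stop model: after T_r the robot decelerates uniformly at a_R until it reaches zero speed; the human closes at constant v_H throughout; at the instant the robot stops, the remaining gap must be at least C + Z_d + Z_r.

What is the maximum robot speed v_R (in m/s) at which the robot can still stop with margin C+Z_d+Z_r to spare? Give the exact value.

quadratic (1)·v² + (17/4)·v + (-234/25) = 0
  disc = (17/4)² − 4·(1)·(-234/25) = 22201/400 ; √disc = 149/20
  v_R = (−(17/4) + 149/20) / (2·(1)) = 8/5 m/s
check:
braking lasts T_s = (8/5)/(1/2) = 3.2000 s
robot covers v_R·T_r = 1.6000·0.2500 = 0.4000 m before braking
braking distance = 1.6000²/(2·0.5000) = 2.5600 m
human over T_r+T_s: 2.0000·(0.2500+3.2000) = 6.9000 m
residual clearance needed = 0.0600+0.0600+0.0150 = 0.1350 m
sum ≈ 0.4000+2.5600+6.9000+0.1350 ≈ 9.9950 m = S ✓

v_R_max = 8/5 m/s = 1.6000 m/s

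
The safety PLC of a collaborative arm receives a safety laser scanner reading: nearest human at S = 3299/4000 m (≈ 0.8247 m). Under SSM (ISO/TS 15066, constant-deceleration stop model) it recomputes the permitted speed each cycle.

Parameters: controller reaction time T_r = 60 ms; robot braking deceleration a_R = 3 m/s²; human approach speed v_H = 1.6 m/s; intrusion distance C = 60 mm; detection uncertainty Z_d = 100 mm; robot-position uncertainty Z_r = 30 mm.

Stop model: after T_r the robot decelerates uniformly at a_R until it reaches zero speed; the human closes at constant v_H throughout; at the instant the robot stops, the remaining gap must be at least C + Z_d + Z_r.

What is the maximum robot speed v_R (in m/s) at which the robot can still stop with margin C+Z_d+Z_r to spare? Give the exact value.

at the boundary: (1/6)·v² + (89/150)·v + (-431/800) = 0
  disc = (89/150)² − 4·(1/6)·(-431/800) = 64009/90000 ; √disc = 253/300
  v_R = (−(89/150) + 253/300) / (2·(1/6)) = 3/4 m/s
check:
braking lasts T_s = (3/4)/3 = 0.2500 s
robot covers v_R·T_r = 0.7500·0.0600 = 0.0450 m before braking
braking distance = 0.7500²/(2·3.0000) = 0.0938 m
human over T_r+T_s: 1.6000·(0.0600+0.2500) = 0.4960 m
margins: 0.0600+0.1000+0.0300 = 0.1900 m
sum ≈ 0.0450+0.0938+0.4960+0.1900 ≈ 0.8247 m = S ✓

v_R_max = 3/4 m/s = 0.7500 m/s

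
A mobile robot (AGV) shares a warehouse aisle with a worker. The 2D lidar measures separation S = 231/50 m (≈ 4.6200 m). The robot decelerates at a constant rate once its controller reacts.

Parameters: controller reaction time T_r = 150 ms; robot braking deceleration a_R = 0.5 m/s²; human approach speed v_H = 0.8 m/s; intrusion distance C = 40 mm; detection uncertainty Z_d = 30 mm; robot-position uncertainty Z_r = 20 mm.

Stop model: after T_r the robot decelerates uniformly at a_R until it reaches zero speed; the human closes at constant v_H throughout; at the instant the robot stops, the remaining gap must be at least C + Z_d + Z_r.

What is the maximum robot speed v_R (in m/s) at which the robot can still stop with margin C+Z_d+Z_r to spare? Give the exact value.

v_R_max = 7/5 m/s = 1.4000 m/s

at the boundary: (1)·v² + (7/4)·v + (-441/100) = 0
  disc = (7/4)² − 4·(1)·(-441/100) = 8281/400 ; √disc = 91/20
  v_R = (−(7/4) + 91/20) / (2·(1)) = 7/5 m/s
check:
T_s = v_R/a_R = (7/5)/(1/2) = 2.8000 s
robot covers v_R·T_r = 1.4000·0.1500 = 0.2100 m before braking
robot under decel: 1.4000²/(2·0.5000) = 1.9600 m
human closes 0.8000·2.9500 = 2.3600 m
margins: 0.0400+0.0300+0.0200 = 0.0900 m
sum ≈ 0.2100+1.9600+2.3600+0.0900 ≈ 4.6200 m = S ✓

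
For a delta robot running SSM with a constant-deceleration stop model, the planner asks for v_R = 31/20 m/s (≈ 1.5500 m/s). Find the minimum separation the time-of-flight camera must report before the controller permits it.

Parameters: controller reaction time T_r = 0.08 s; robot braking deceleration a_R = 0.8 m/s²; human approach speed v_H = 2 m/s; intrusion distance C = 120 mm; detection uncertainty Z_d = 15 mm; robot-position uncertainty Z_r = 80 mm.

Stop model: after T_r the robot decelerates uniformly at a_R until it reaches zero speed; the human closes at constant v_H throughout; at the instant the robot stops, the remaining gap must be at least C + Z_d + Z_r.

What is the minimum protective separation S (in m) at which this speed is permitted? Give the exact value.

stop time T_s = (31/20)/(4/5) = 1.9375 s
reaction-phase robot travel = 1.5500·0.0800 = 0.1240 m
braking distance = 1.5500²/(2·0.8000) = 1.5016 m
person approaches 2.0000·(0.0800+1.9375) = 4.0350 m
margins: 0.1200+0.0150+0.0800 = 0.2150 m
S_min ≈ 0.1240+1.5016+4.0350+0.2150  ⇒  S_min = 94009/16000 m

S_min = 94009/16000 m = 5.8756 m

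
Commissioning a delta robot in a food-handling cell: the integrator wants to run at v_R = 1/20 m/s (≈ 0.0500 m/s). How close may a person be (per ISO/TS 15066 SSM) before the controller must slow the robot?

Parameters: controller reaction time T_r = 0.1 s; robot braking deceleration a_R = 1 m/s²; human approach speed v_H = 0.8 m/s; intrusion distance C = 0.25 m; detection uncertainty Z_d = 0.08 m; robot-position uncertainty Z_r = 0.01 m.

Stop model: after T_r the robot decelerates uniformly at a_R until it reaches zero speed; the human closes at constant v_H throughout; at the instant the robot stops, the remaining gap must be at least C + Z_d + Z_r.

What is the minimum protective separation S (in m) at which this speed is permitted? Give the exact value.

braking lasts T_s = (1/20)/1 = 0.0500 s
robot covers v_R·T_r = 0.0500·0.1000 = 0.0050 m before braking
robot covers 0.0500·0.0500 − ½·1.0000·0.0500² = 0.0013 m while stopping
human closes 0.8000·0.1500 = 0.1200 m
residual clearance needed = 0.2500+0.0800+0.0100 = 0.3400 m
S_min ≈ 0.0050+0.0013+0.1200+0.3400  ⇒  S_min = 373/800 m

S_min = 373/800 m = 0.4662 m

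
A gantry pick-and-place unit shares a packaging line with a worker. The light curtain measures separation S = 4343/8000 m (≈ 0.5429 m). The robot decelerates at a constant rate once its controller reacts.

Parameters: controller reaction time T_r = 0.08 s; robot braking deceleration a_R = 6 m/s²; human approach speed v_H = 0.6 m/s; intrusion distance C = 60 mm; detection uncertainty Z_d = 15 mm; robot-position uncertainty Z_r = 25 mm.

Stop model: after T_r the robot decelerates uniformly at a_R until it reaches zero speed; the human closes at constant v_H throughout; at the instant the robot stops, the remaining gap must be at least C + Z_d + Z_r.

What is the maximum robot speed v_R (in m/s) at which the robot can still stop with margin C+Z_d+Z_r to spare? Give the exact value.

at the boundary: (1/12)·v² + (9/50)·v + (-3159/8000) = 0
  disc = (9/50)² − 4·(1/12)·(-3159/8000) = 6561/40000 ; √disc = 81/200
  v_R = (−(9/50) + 81/200) / (2·(1/12)) = 27/20 m/s
check:
stop time T_s = (27/20)/6 = 0.2250 s
robot in T_r: 1.3500·0.0800 = 0.1080 m
braking distance = 1.3500²/(2·6.0000) = 0.1519 m
person approaches 0.6000·(0.0800+0.2250) = 0.1830 m
residual clearance needed = 0.0600+0.0150+0.0250 = 0.1000 m
sum ≈ 0.1080+0.1519+0.1830+0.1000 ≈ 0.5429 m = S ✓

v_R_max = 27/20 m/s = 1.3500 m/s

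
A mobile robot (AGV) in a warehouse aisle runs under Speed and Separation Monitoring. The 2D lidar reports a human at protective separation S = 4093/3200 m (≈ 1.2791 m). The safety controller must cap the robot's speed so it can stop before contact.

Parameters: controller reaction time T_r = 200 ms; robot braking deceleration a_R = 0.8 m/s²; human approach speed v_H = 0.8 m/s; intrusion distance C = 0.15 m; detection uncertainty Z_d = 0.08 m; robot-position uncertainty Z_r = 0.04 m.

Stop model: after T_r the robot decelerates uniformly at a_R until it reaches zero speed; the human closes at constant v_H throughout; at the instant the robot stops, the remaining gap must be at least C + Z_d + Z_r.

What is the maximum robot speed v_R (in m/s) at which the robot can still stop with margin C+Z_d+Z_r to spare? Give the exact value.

v_R_max = 11/20 m/s = 0.5500 m/s

at the boundary: (5/8)·v² + (6/5)·v + (-2717/3200) = 0
  disc = (6/5)² − 4·(5/8)·(-2717/3200) = 22801/6400 ; √disc = 151/80
  v_R = (−(6/5) + 151/80) / (2·(5/8)) = 11/20 m/s
check:
stop time T_s = (11/20)/(4/5) = 0.6875 s
robot in T_r: 0.5500·0.2000 = 0.1100 m
robot covers 0.5500·0.6875 − ½·0.8000·0.6875² = 0.1891 m while stopping
human over T_r+T_s: 0.8000·(0.2000+0.6875) = 0.7100 m
residual clearance needed = 0.1500+0.0800+0.0400 = 0.2700 m
sum ≈ 0.1100+0.1891+0.7100+0.2700 ≈ 1.2791 m = S ✓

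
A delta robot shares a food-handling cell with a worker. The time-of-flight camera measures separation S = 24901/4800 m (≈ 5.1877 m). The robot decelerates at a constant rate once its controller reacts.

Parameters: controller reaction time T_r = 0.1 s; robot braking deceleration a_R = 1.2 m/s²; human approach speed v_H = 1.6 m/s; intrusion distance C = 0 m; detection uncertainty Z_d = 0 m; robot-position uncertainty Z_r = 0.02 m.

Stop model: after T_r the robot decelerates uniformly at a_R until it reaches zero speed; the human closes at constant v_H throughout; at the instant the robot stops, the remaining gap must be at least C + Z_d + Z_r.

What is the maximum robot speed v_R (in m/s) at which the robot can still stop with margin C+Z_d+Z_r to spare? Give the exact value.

collect terms ⇒ (5/12)·v_R² + (43/30)·v_R + (-24037/4800) = 0
  disc = (43/30)² − 4·(5/12)·(-24037/4800) = 16641/1600 ; √disc = 129/40
  v_R = (−(43/30) + 129/40) / (2·(5/12)) = 43/20 m/s
check:
T_s = v_R/a_R = (43/20)/(6/5) = 1.7917 s
robot in T_r: 2.1500·0.1000 = 0.2150 m
braking distance = 2.1500²/(2·1.2000) = 1.9260 m
human closes 1.6000·1.8917 = 3.0267 m
residual clearance needed = 0.0000+0.0000+0.0200 = 0.0200 m
sum ≈ 0.2150+1.9260+3.0267+0.0200 ≈ 5.1877 m = S ✓

v_R_max = 43/20 m/s = 2.1500 m/s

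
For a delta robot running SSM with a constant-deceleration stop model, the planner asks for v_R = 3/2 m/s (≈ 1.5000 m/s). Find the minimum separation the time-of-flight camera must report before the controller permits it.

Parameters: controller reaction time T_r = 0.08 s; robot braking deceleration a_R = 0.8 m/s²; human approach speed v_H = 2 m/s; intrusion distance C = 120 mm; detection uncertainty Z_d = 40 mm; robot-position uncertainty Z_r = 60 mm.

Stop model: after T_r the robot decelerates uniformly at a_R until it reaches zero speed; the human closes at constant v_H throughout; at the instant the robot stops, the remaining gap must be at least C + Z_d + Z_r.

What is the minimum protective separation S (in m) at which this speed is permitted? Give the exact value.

stop time T_s = (3/2)/(4/5) = 1.8750 s
reaction-phase robot travel = 1.5000·0.0800 = 0.1200 m
braking distance = 1.5000²/(2·0.8000) = 1.4062 m
human closes 2.0000·1.9550 = 3.9100 m
margins: 0.1200+0.0400+0.0600 = 0.2200 m
S_min ≈ 0.1200+1.4062+3.9100+0.2200  ⇒  S_min = 181/32 m

S_min = 181/32 m = 5.6562 m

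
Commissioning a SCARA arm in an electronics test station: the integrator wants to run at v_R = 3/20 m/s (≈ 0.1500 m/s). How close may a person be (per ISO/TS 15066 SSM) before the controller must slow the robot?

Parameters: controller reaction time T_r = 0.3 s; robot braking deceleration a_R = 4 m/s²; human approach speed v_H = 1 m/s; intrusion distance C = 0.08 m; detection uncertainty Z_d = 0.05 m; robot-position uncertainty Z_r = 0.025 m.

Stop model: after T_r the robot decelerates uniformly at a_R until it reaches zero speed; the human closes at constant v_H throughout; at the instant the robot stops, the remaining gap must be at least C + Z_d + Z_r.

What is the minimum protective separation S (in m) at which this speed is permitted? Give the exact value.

T_s = v_R/a_R = (3/20)/4 = 0.0375 s
robot covers v_R·T_r = 0.1500·0.3000 = 0.0450 m before braking
robot under decel: 0.1500²/(2·4.0000) = 0.0028 m
human closes 1.0000·0.3375 = 0.3375 m
margins: 0.0800+0.0500+0.0250 = 0.1550 m
S_min ≈ 0.0450+0.0028+0.3375+0.1550  ⇒  S_min = 1729/3200 m

S_min = 1729/3200 m = 0.5403 m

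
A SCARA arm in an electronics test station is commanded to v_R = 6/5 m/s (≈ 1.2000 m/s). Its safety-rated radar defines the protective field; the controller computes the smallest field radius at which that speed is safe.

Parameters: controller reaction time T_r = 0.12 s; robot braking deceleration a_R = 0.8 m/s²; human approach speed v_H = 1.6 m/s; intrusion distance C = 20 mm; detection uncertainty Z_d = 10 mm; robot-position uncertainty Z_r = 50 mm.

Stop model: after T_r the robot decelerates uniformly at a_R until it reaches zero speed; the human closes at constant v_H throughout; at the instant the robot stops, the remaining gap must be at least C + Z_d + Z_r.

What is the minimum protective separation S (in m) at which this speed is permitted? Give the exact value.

S_min = 929/250 m = 3.7160 m

braking lasts T_s = (6/5)/(4/5) = 1.5000 s
robot in T_r: 1.2000·0.1200 = 0.1440 m
braking distance = 1.2000²/(2·0.8000) = 0.9000 m
human closes 1.6000·1.6200 = 2.5920 m
C+Z_d+Z_r = 0.0200+0.0100+0.0500 = 0.0800 m
S_min ≈ 0.1440+0.9000+2.5920+0.0800  ⇒  S_min = 929/250 m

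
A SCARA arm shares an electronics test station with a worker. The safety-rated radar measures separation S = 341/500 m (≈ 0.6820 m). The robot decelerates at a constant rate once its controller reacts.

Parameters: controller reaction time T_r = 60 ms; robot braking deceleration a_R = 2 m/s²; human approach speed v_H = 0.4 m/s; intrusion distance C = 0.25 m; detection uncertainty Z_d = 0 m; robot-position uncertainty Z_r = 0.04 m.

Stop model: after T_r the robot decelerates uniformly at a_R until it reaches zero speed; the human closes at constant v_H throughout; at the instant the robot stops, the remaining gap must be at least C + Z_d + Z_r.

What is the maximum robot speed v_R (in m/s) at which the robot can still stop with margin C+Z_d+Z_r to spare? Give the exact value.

v_R_max = 4/5 m/s = 0.8000 m/s

quadratic (1/4)·v² + (13/50)·v + (-46/125) = 0
  disc = (13/50)² − 4·(1/4)·(-46/125) = 1089/2500 ; √disc = 33/50
  v_R = (−(13/50) + 33/50) / (2·(1/4)) = 4/5 m/s
check:
braking lasts T_s = (4/5)/2 = 0.4000 s
robot in T_r: 0.8000·0.0600 = 0.0480 m
braking distance = 0.8000²/(2·2.0000) = 0.1600 m
human closes 0.4000·0.4600 = 0.1840 m
C+Z_d+Z_r = 0.2500+0.0000+0.0400 = 0.2900 m
sum ≈ 0.0480+0.1600+0.1840+0.2900 ≈ 0.6820 m = S ✓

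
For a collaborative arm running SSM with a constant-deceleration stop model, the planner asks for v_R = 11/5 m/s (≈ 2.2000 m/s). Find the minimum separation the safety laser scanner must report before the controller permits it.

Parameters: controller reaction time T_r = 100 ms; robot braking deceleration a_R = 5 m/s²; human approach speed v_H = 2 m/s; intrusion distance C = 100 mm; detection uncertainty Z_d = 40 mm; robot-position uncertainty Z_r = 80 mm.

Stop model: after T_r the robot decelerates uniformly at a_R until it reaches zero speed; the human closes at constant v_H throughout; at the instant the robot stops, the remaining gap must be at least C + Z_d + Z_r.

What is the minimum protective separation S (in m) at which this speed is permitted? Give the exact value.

stop time T_s = (11/5)/5 = 0.4400 s
robot in T_r: 2.2000·0.1000 = 0.2200 m
robot under decel: 2.2000²/(2·5.0000) = 0.4840 m
human closes 2.0000·0.5400 = 1.0800 m
residual clearance needed = 0.1000+0.0400+0.0800 = 0.2200 m
S_min ≈ 0.2200+0.4840+1.0800+0.2200  ⇒  S_min = 501/250 m

S_min = 501/250 m = 2.0040 m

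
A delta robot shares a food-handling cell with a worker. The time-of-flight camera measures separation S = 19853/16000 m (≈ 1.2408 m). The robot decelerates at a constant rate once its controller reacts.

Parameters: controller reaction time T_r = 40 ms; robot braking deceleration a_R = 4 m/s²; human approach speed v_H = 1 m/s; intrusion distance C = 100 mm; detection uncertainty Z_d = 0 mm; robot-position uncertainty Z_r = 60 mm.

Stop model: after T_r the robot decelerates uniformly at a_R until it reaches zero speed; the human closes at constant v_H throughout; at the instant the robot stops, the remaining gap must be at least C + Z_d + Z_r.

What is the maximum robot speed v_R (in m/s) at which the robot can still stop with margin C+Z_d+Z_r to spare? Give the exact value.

at the boundary: (1/8)·v² + (29/100)·v + (-16653/16000) = 0
  disc = (29/100)² − 4·(1/8)·(-16653/16000) = 96721/160000 ; √disc = 311/400
  v_R = (−(29/100) + 311/400) / (2·(1/8)) = 39/20 m/s
check:
stop time T_s = (39/20)/4 = 0.4875 s
robot covers v_R·T_r = 1.9500·0.0400 = 0.0780 m before braking
robot covers 1.9500·0.4875 − ½·4.0000·0.4875² = 0.4753 m while stopping
person approaches 1.0000·(0.0400+0.4875) = 0.5275 m
C+Z_d+Z_r = 0.1000+0.0000+0.0600 = 0.1600 m
sum ≈ 0.0780+0.4753+0.5275+0.1600 ≈ 1.2408 m = S ✓

v_R_max = 39/20 m/s = 1.9500 m/s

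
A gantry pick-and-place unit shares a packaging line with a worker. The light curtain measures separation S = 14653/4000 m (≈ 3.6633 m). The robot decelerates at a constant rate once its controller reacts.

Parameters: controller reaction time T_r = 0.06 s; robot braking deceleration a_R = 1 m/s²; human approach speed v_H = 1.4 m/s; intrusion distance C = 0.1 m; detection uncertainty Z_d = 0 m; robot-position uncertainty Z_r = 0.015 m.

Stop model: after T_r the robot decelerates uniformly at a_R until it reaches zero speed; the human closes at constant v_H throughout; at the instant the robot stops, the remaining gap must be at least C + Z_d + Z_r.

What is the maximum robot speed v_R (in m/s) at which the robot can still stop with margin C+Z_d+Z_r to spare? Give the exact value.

v_R_max = 31/20 m/s = 1.5500 m/s

at the boundary: (1/2)·v² + (73/50)·v + (-13857/4000) = 0
  disc = (73/50)² − 4·(1/2)·(-13857/4000) = 90601/10000 ; √disc = 301/100
  v_R = (−(73/50) + 301/100) / (2·(1/2)) = 31/20 m/s
check:
braking lasts T_s = (31/20)/1 = 1.5500 s
robot in T_r: 1.5500·0.0600 = 0.0930 m
robot under decel: 1.5500²/(2·1.0000) = 1.2012 m
human over T_r+T_s: 1.4000·(0.0600+1.5500) = 2.2540 m
margins: 0.1000+0.0000+0.0150 = 0.1150 m
sum ≈ 0.0930+1.2012+2.2540+0.1150 ≈ 3.6633 m = S ✓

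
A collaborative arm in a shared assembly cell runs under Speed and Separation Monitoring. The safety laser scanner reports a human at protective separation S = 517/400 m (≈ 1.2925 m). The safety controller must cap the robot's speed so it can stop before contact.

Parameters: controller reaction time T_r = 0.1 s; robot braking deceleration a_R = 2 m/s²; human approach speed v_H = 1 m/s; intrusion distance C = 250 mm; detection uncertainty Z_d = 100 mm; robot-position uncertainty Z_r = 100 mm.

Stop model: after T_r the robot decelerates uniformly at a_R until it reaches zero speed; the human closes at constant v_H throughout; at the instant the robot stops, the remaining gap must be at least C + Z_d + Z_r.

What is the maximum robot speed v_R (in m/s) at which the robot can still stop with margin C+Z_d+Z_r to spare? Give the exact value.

collect terms ⇒ (1/4)·v_R² + (3/5)·v_R + (-297/400) = 0
  disc = (3/5)² − 4·(1/4)·(-297/400) = 441/400 ; √disc = 21/20
  v_R = (−(3/5) + 21/20) / (2·(1/4)) = 9/10 m/s
check:
stop time T_s = (9/10)/2 = 0.4500 s
reaction-phase robot travel = 0.9000·0.1000 = 0.0900 m
robot covers 0.9000·0.4500 − ½·2.0000·0.4500² = 0.2025 m while stopping
human over T_r+T_s: 1.0000·(0.1000+0.4500) = 0.5500 m
margins: 0.2500+0.1000+0.1000 = 0.4500 m
sum ≈ 0.0900+0.2025+0.5500+0.4500 ≈ 1.2925 m = S ✓

v_R_max = 9/10 m/s = 0.9000 m/s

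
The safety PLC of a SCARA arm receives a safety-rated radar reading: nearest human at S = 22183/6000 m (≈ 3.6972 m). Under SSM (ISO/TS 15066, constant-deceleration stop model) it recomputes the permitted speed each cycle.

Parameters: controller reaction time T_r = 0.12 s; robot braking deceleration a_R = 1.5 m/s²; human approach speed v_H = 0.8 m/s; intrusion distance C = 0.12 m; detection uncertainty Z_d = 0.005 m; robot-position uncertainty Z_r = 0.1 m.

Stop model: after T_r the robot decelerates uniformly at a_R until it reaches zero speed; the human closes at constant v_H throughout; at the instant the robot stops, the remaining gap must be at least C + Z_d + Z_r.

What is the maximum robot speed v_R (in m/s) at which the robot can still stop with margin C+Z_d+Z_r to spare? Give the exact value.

at the boundary: (1/3)·v² + (49/75)·v + (-20257/6000) = 0
  disc = (49/75)² − 4·(1/3)·(-20257/6000) = 12321/2500 ; √disc = 111/50
  v_R = (−(49/75) + 111/50) / (2·(1/3)) = 47/20 m/s
check:
braking lasts T_s = (47/20)/(3/2) = 1.5667 s
reaction-phase robot travel = 2.3500·0.1200 = 0.2820 m
robot under decel: 2.3500²/(2·1.5000) = 1.8408 m
person approaches 0.8000·(0.1200+1.5667) = 1.3493 m
C+Z_d+Z_r = 0.1200+0.0050+0.1000 = 0.2250 m
sum ≈ 0.2820+1.8408+1.3493+0.2250 ≈ 3.6972 m = S ✓

v_R_max = 47/20 m/s = 2.3500 m/s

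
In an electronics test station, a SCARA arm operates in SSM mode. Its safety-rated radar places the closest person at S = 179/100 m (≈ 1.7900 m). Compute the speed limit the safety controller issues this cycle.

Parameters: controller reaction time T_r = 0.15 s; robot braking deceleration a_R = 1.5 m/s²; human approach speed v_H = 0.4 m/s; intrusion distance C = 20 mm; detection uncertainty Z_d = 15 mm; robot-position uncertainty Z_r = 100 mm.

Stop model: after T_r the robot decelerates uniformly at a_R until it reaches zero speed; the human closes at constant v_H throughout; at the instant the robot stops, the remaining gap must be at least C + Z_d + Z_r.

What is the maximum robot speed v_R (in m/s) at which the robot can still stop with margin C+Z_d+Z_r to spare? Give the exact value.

quadratic (1/3)·v² + (5/12)·v + (-319/200) = 0
  disc = (5/12)² − 4·(1/3)·(-319/200) = 8281/3600 ; √disc = 91/60
  v_R = (−(5/12) + 91/60) / (2·(1/3)) = 33/20 m/s
check:
T_s = v_R/a_R = (33/20)/(3/2) = 1.1000 s
reaction-phase robot travel = 1.6500·0.1500 = 0.2475 m
robot covers 1.6500·1.1000 − ½·1.5000·1.1000² = 0.9075 m while stopping
human over T_r+T_s: 0.4000·(0.1500+1.1000) = 0.5000 m
C+Z_d+Z_r = 0.0200+0.0150+0.1000 = 0.1350 m
sum ≈ 0.2475+0.9075+0.5000+0.1350 ≈ 1.7900 m = S ✓

v_R_max = 33/20 m/s = 1.6500 m/s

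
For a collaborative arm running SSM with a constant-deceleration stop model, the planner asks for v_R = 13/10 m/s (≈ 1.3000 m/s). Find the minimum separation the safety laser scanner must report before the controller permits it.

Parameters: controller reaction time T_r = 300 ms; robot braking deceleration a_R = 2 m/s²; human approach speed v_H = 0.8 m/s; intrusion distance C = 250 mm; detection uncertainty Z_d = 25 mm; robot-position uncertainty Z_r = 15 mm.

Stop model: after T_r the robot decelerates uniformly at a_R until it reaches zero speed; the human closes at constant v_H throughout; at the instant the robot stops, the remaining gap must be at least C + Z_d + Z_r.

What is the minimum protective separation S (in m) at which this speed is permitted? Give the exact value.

stop time T_s = (13/10)/2 = 0.6500 s
reaction-phase robot travel = 1.3000·0.3000 = 0.3900 m
robot under decel: 1.3000²/(2·2.0000) = 0.4225 m
human over T_r+T_s: 0.8000·(0.3000+0.6500) = 0.7600 m
residual clearance needed = 0.2500+0.0250+0.0150 = 0.2900 m
S_min ≈ 0.3900+0.4225+0.7600+0.2900  ⇒  S_min = 149/80 m

S_min = 149/80 m = 1.8625 m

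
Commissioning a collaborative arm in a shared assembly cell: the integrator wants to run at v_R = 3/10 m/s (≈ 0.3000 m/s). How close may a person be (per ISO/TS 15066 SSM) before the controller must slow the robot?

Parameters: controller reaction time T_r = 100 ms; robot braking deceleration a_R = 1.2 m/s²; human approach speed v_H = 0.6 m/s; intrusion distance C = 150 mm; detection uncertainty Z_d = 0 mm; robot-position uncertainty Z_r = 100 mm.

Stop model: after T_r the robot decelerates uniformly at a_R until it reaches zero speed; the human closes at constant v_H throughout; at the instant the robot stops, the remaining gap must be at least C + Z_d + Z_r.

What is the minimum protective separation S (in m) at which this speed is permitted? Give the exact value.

stop time T_s = (3/10)/(6/5) = 0.2500 s
reaction-phase robot travel = 0.3000·0.1000 = 0.0300 m
braking distance = 0.3000²/(2·1.2000) = 0.0375 m
person approaches 0.6000·(0.1000+0.2500) = 0.2100 m
margins: 0.1500+0.0000+0.1000 = 0.2500 m
S_min ≈ 0.0300+0.0375+0.2100+0.2500  ⇒  S_min = 211/400 m

S_min = 211/400 m = 0.5275 m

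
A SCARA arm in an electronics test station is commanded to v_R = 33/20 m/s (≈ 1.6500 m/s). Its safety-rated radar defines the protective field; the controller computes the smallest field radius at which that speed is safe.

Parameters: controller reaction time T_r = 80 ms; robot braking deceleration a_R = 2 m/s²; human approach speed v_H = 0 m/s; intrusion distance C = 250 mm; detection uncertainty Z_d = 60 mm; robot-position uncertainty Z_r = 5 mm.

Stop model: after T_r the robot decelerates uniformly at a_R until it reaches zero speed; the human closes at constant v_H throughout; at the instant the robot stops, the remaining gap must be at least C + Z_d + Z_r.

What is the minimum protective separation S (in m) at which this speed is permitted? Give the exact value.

S_min = 9021/8000 m = 1.1276 m

stop time T_s = (33/20)/2 = 0.8250 s
reaction-phase robot travel = 1.6500·0.0800 = 0.1320 m
braking distance = 1.6500²/(2·2.0000) = 0.6806 m
human closes 0.0000·0.9050 = 0.0000 m
margins: 0.2500+0.0600+0.0050 = 0.3150 m
S_min ≈ 0.1320+0.6806+0.0000+0.3150  ⇒  S_min = 9021/8000 m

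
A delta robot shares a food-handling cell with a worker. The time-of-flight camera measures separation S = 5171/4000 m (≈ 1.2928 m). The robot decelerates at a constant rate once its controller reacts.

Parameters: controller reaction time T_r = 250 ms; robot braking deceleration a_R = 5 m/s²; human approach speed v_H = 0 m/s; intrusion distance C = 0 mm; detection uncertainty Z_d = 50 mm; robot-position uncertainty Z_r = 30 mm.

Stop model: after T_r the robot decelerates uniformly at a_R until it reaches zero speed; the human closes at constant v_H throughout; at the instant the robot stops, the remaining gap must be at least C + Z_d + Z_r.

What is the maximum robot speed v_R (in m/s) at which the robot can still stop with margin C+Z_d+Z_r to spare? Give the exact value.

quadratic (1/10)·v² + (1/4)·v + (-4851/4000) = 0
  disc = (1/4)² − 4·(1/10)·(-4851/4000) = 1369/2500 ; √disc = 37/50
  v_R = (−(1/4) + 37/50) / (2·(1/10)) = 49/20 m/s
check:
T_s = v_R/a_R = (49/20)/5 = 0.4900 s
robot in T_r: 2.4500·0.2500 = 0.6125 m
robot covers 2.4500·0.4900 − ½·5.0000·0.4900² = 0.6002 m while stopping
human closes 0.0000·0.7400 = 0.0000 m
C+Z_d+Z_r = 0.0000+0.0500+0.0300 = 0.0800 m
sum ≈ 0.6125+0.6002+0.0000+0.0800 ≈ 1.2928 m = S ✓

v_R_max = 49/20 m/s = 2.4500 m/s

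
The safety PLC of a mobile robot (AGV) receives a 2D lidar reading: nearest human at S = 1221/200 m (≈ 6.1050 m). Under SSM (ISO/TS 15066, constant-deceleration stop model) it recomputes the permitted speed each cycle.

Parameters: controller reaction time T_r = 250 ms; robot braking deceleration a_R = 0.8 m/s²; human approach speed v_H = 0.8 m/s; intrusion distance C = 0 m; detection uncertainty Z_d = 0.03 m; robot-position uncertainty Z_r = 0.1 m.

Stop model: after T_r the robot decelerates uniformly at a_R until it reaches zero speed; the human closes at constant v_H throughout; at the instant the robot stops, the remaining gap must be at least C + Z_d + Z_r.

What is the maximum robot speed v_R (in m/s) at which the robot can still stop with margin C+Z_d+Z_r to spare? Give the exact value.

v_R_max = 11/5 m/s = 2.2000 m/s

collect terms ⇒ (5/8)·v_R² + (5/4)·v_R + (-231/40) = 0
  disc = (5/4)² − 4·(5/8)·(-231/40) = 16 ; √disc = 4
  v_R = (−(5/4) + 4) / (2·(5/8)) = 11/5 m/s
check:
stop time T_s = (11/5)/(4/5) = 2.7500 s
robot in T_r: 2.2000·0.2500 = 0.5500 m
braking distance = 2.2000²/(2·0.8000) = 3.0250 m
human closes 0.8000·3.0000 = 2.4000 m
residual clearance needed = 0.0000+0.0300+0.1000 = 0.1300 m
sum ≈ 0.5500+3.0250+2.4000+0.1300 ≈ 6.1050 m = S ✓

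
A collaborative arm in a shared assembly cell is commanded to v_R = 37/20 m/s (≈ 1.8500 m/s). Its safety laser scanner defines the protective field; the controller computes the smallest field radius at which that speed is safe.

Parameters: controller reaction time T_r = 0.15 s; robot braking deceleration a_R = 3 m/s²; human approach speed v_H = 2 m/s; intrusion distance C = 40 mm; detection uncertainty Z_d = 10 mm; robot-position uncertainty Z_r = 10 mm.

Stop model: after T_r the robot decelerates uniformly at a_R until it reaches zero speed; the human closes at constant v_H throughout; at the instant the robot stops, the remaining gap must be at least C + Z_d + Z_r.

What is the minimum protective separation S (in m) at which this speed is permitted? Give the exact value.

S_min = 1953/800 m = 2.4413 m

braking lasts T_s = (37/20)/3 = 0.6167 s
robot covers v_R·T_r = 1.8500·0.1500 = 0.2775 m before braking
braking distance = 1.8500²/(2·3.0000) = 0.5704 m
human closes 2.0000·0.7667 = 1.5333 m
margins: 0.0400+0.0100+0.0100 = 0.0600 m
S_min ≈ 0.2775+0.5704+1.5333+0.0600  ⇒  S_min = 1953/800 m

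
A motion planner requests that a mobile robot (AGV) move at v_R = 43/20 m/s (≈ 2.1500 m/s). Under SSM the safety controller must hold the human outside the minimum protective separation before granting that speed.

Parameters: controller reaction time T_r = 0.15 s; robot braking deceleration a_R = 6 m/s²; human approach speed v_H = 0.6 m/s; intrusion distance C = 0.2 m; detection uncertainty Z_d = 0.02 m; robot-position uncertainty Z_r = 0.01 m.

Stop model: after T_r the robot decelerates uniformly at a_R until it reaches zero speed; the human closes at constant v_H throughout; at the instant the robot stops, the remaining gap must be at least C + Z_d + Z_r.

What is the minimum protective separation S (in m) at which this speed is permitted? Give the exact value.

T_s = v_R/a_R = (43/20)/6 = 0.3583 s
robot in T_r: 2.1500·0.1500 = 0.3225 m
robot under decel: 2.1500²/(2·6.0000) = 0.3852 m
person approaches 0.6000·(0.1500+0.3583) = 0.3050 m
residual clearance needed = 0.2000+0.0200+0.0100 = 0.2300 m
S_min ≈ 0.3225+0.3852+0.3050+0.2300  ⇒  S_min = 1193/960 m

S_min = 1193/960 m = 1.2427 m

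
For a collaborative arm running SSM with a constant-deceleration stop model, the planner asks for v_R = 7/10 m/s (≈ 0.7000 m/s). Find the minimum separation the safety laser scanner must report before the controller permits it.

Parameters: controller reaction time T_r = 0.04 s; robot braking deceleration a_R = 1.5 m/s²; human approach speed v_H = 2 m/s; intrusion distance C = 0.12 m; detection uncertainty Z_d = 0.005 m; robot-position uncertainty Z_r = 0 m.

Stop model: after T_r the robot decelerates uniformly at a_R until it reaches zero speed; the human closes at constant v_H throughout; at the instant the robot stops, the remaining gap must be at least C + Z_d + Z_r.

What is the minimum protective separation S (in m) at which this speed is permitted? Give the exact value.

S_min = 3989/3000 m = 1.3297 m

braking lasts T_s = (7/10)/(3/2) = 0.4667 s
robot in T_r: 0.7000·0.0400 = 0.0280 m
braking distance = 0.7000²/(2·1.5000) = 0.1633 m
person approaches 2.0000·(0.0400+0.4667) = 1.0133 m
margins: 0.1200+0.0050+0.0000 = 0.1250 m
S_min ≈ 0.0280+0.1633+1.0133+0.1250  ⇒  S_min = 3989/3000 m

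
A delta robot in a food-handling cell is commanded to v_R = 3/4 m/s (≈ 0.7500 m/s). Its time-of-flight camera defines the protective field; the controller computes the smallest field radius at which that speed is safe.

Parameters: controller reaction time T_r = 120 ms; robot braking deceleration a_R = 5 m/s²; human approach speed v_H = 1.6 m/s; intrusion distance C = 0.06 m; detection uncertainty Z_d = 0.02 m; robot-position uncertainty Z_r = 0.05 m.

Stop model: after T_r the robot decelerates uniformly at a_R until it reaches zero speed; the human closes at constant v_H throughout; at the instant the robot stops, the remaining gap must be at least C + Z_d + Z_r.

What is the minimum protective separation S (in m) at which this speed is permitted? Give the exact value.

S_min = 2833/4000 m = 0.7083 m

braking lasts T_s = (3/4)/5 = 0.1500 s
robot in T_r: 0.7500·0.1200 = 0.0900 m
braking distance = 0.7500²/(2·5.0000) = 0.0563 m
person approaches 1.6000·(0.1200+0.1500) = 0.4320 m
C+Z_d+Z_r = 0.0600+0.0200+0.0500 = 0.1300 m
S_min ≈ 0.0900+0.0563+0.4320+0.1300  ⇒  S_min = 2833/4000 m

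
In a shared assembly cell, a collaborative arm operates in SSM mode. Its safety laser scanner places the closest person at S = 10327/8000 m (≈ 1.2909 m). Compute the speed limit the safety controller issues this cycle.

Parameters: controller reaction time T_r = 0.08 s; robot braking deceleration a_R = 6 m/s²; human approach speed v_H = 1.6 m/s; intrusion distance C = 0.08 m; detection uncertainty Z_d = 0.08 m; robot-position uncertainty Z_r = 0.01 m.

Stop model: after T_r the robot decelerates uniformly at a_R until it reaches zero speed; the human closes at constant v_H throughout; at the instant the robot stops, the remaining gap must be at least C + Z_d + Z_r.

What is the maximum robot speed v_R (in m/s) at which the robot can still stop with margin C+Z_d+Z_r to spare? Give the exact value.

collect terms ⇒ (1/12)·v_R² + (26/75)·v_R + (-7943/8000) = 0
  disc = (26/75)² − 4·(1/12)·(-7943/8000) = 162409/360000 ; √disc = 403/600
  v_R = (−(26/75) + 403/600) / (2·(1/12)) = 39/20 m/s
check:
T_s = v_R/a_R = (39/20)/6 = 0.3250 s
reaction-phase robot travel = 1.9500·0.0800 = 0.1560 m
braking distance = 1.9500²/(2·6.0000) = 0.3169 m
human closes 1.6000·0.4050 = 0.6480 m
residual clearance needed = 0.0800+0.0800+0.0100 = 0.1700 m
sum ≈ 0.1560+0.3169+0.6480+0.1700 ≈ 1.2909 m = S ✓

v_R_max = 39/20 m/s = 1.9500 m/s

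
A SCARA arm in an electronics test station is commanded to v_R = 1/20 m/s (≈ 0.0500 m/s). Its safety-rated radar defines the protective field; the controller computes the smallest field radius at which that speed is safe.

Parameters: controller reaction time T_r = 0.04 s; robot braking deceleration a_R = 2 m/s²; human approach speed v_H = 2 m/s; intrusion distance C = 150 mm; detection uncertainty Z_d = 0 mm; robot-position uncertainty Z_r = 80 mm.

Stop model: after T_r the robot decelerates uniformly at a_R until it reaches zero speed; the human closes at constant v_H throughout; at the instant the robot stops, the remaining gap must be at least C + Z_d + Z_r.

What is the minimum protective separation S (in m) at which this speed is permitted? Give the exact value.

S_min = 2901/8000 m = 0.3626 m

stop time T_s = (1/20)/2 = 0.0250 s
reaction-phase robot travel = 0.0500·0.0400 = 0.0020 m
braking distance = 0.0500²/(2·2.0000) = 0.0006 m
human over T_r+T_s: 2.0000·(0.0400+0.0250) = 0.1300 m
residual clearance needed = 0.1500+0.0000+0.0800 = 0.2300 m
S_min ≈ 0.0020+0.0006+0.1300+0.2300  ⇒  S_min = 2901/8000 m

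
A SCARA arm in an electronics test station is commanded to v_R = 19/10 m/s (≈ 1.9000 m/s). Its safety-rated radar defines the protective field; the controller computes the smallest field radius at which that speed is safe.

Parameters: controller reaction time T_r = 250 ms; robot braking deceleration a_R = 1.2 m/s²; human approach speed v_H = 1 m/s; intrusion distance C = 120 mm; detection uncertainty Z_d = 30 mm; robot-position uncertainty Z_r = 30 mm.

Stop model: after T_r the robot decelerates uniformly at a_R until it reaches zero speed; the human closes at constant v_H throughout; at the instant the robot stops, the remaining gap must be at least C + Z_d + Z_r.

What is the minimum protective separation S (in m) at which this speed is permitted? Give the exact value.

braking lasts T_s = (19/10)/(6/5) = 1.5833 s
robot in T_r: 1.9000·0.2500 = 0.4750 m
robot under decel: 1.9000²/(2·1.2000) = 1.5042 m
human over T_r+T_s: 1.0000·(0.2500+1.5833) = 1.8333 m
margins: 0.1200+0.0300+0.0300 = 0.1800 m
S_min ≈ 0.4750+1.5042+1.8333+0.1800  ⇒  S_min = 1597/400 m

S_min = 1597/400 m = 3.9925 m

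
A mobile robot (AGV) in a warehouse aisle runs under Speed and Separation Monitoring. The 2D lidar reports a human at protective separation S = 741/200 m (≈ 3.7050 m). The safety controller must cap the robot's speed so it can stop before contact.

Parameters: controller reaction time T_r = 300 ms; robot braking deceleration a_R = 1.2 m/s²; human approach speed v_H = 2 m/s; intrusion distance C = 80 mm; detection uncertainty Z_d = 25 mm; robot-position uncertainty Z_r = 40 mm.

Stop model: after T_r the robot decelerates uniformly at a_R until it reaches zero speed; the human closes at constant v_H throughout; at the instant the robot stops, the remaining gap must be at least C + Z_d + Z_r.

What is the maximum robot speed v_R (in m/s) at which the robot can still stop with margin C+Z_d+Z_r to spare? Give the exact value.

v_R_max = 6/5 m/s = 1.2000 m/s

collect terms ⇒ (5/12)·v_R² + (59/30)·v_R + (-74/25) = 0
  disc = (59/30)² − 4·(5/12)·(-74/25) = 7921/900 ; √disc = 89/30
  v_R = (−(59/30) + 89/30) / (2·(5/12)) = 6/5 m/s
check:
T_s = v_R/a_R = (6/5)/(6/5) = 1.0000 s
reaction-phase robot travel = 1.2000·0.3000 = 0.3600 m
robot covers 1.2000·1.0000 − ½·1.2000·1.0000² = 0.6000 m while stopping
human closes 2.0000·1.3000 = 2.6000 m
margins: 0.0800+0.0250+0.0400 = 0.1450 m
sum ≈ 0.3600+0.6000+2.6000+0.1450 ≈ 3.7050 m = S ✓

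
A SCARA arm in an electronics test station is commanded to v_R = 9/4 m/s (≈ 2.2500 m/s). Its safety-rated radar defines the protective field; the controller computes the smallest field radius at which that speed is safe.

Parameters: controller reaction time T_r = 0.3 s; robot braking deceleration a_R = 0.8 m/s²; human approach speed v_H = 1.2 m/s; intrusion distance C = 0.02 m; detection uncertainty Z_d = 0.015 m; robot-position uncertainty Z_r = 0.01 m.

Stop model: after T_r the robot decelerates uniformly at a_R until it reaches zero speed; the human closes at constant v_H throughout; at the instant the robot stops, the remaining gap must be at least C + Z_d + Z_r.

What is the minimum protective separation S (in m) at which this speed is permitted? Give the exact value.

S_min = 24381/3200 m = 7.6191 m

T_s = v_R/a_R = (9/4)/(4/5) = 2.8125 s
robot covers v_R·T_r = 2.2500·0.3000 = 0.6750 m before braking
braking distance = 2.2500²/(2·0.8000) = 3.1641 m
human closes 1.2000·3.1125 = 3.7350 m
residual clearance needed = 0.0200+0.0150+0.0100 = 0.0450 m
S_min ≈ 0.6750+3.1641+3.7350+0.0450  ⇒  S_min = 24381/3200 m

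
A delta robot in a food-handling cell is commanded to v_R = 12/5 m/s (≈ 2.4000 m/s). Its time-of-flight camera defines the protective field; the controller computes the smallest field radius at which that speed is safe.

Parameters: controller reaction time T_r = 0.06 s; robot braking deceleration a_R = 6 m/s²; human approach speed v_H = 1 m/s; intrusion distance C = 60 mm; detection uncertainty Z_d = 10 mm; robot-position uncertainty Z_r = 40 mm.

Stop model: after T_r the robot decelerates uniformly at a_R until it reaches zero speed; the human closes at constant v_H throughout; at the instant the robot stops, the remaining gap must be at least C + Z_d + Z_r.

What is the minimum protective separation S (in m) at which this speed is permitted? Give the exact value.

S_min = 597/500 m = 1.1940 m

braking lasts T_s = (12/5)/6 = 0.4000 s
robot covers v_R·T_r = 2.4000·0.0600 = 0.1440 m before braking
robot covers 2.4000·0.4000 − ½·6.0000·0.4000² = 0.4800 m while stopping
person approaches 1.0000·(0.0600+0.4000) = 0.4600 m
margins: 0.0600+0.0100+0.0400 = 0.1100 m
S_min ≈ 0.1440+0.4800+0.4600+0.1100  ⇒  S_min = 597/500 m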